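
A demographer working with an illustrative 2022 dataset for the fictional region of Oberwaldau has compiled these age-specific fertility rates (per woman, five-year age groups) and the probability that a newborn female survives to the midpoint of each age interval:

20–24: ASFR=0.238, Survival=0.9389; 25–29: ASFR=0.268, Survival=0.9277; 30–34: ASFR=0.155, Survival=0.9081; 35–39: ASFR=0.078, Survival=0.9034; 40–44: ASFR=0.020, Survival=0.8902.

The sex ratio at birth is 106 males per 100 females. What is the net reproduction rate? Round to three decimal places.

Proportion female at birth = 100 / (100 + 106) = 0.48544.
Per-age-group product (5 × ASFR × survival probability):
  20–24: 5 × 0.238 × 0.9389 = 1.11729
  25–29: 5 × 0.268 × 0.9277 = 1.24312
  30–34: 5 × 0.155 × 0.9081 = 0.70378
  35–39: 5 × 0.078 × 0.9034 = 0.35233
  40–44: 5 × 0.020 × 0.8902 = 0.08902
Sum = 3.50554
NRR = 0.48544 × 3.50554 = 1.70173
An NRR exceeding 1 indicates intrinsic growth under these rates.

1.702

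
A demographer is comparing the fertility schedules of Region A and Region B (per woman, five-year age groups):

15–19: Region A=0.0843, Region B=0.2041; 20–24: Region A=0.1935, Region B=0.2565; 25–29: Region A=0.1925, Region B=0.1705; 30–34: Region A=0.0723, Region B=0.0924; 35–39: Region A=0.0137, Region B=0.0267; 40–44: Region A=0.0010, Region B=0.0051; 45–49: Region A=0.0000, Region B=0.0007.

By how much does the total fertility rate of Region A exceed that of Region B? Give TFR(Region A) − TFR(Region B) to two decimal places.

-0.99

Region A:
  Sum of ASFRs = 0.0843 + 0.1935 + 0.1925 + 0.0723 + 0.0137 + 0.0010 + 0.0000 = 0.5573
  TFR = 5 × 0.5573 = 2.7865
Region B:
  Sum of ASFRs = 0.2041 + 0.2565 + 0.1705 + 0.0924 + 0.0267 + 0.0051 + 0.0007 = 0.7560
  TFR = 5 × 0.7560 = 3.78
Difference = 2.7865 − 3.78 = -0.9935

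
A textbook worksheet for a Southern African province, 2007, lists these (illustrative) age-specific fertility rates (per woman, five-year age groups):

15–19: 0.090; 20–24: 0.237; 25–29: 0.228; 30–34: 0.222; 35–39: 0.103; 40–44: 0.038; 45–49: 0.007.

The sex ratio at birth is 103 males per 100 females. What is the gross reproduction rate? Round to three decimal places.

2.278

Proportion female at birth = 100 / (100 + 103) = 0.49261.
Sum of ASFRs = 0.090 + 0.237 + 0.228 + 0.222 + 0.103 + 0.038 + 0.007 = 0.925
TFR = 5 × 0.925 = 4.625
GRR = 0.49261 × 4.625 = 2.27832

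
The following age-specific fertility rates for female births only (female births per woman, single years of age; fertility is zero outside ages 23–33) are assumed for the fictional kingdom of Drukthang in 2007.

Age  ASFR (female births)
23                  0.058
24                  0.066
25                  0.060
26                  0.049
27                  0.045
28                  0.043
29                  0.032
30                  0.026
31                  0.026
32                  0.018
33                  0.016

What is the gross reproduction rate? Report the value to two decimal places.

Sum of female ASFRs = 0.058 + 0.066 + 0.060 + 0.049 + 0.045 + 0.043 + 0.032 + 0.026 + 0.026 + 0.018 + 0.016 = 0.439
GRR = 0.439

0.44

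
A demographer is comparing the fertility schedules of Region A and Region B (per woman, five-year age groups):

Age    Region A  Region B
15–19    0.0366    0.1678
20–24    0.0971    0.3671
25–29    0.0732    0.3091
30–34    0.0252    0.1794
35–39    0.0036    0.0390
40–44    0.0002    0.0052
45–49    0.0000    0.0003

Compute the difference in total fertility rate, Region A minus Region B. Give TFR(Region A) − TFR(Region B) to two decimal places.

Region A:
  Sum of ASFRs = 0.0366 + 0.0971 + 0.0732 + 0.0252 + 0.0036 + 0.0002 + 0.0000 = 0.2359
  TFR = 5 × 0.2359 = 1.1795
Region B:
  Sum of ASFRs = 0.1678 + 0.3671 + 0.3091 + 0.1794 + 0.0390 + 0.0052 + 0.0003 = 1.0679
  TFR = 5 × 1.0679 = 5.3395
Difference = 1.1795 − 5.3395 = -4.16

-4.16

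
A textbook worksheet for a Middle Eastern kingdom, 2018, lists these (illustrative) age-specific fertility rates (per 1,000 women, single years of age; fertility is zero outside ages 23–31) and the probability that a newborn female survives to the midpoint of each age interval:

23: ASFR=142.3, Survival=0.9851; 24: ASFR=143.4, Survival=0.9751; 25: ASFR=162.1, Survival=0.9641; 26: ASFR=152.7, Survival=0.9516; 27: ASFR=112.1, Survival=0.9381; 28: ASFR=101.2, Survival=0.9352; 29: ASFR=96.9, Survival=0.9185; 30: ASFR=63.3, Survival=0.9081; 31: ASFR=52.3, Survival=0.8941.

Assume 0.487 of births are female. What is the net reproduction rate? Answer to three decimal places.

Proportion female at birth = 0.487.
Survival-weighted fertility by age (1·fₓ·Sₓ):
  23: 1 × 142.3/1000 × 0.9851 = 0.14018
  24: 1 × 143.4/1000 × 0.9751 = 0.13983
  25: 1 × 162.1/1000 × 0.9641 = 0.15628
  26: 1 × 152.7/1000 × 0.9516 = 0.14531
  27: 1 × 112.1/1000 × 0.9381 = 0.10516
  28: 1 × 101.2/1000 × 0.9352 = 0.09464
  29: 1 × 96.9/1000 × 0.9185 = 0.08900
  30: 1 × 63.3/1000 × 0.9081 = 0.05748
  31: 1 × 52.3/1000 × 0.8941 = 0.04676
Sum = 0.97464
NRR = 0.487 × 0.97464 = 0.47465
An NRR under 1 implies long-run decline under these rates.

0.475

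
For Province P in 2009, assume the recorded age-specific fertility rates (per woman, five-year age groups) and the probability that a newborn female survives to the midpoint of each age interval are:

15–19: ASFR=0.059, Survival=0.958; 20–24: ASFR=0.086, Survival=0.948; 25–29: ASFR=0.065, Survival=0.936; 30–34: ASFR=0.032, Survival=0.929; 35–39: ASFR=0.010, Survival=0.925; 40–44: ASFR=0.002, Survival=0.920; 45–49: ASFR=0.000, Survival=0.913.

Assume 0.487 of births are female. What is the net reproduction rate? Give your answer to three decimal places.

Proportion female at birth = 0.487.
Each age group contributes 5 × ASFR × survival:
  15–19: 5 × 0.059 × 0.958 = 0.28261
  20–24: 5 × 0.086 × 0.948 = 0.40764
  25–29: 5 × 0.065 × 0.936 = 0.30420
  30–34: 5 × 0.032 × 0.929 = 0.14864
  35–39: 5 × 0.010 × 0.925 = 0.04625
  40–44: 5 × 0.002 × 0.920 = 0.00920
  45–49: 5 × 0.000 × 0.913 = 0.00000
Sum = 1.19854
NRR = 0.487 × 1.19854 = 0.58369

0.584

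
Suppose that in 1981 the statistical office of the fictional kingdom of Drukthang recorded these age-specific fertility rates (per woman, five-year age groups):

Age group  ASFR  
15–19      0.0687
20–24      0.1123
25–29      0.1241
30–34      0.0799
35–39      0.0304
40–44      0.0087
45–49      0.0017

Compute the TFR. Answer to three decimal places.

2.129

Sum of ASFRs = 0.0687 + 0.1123 + 0.1241 + 0.0799 + 0.0304 + 0.0087 + 0.0017 = 0.4258
TFR = 5 × 0.4258 = 2.129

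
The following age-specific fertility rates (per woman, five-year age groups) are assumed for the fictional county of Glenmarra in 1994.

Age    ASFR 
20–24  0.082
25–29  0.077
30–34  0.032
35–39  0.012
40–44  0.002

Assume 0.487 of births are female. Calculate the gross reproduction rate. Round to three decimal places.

Proportion female at birth = 0.487.
Sum of ASFRs = 0.082 + 0.077 + 0.032 + 0.012 + 0.002 = 0.205
TFR = 5 × 0.205 = 1.025
GRR = 0.487 × 1.025 = 0.49918

0.499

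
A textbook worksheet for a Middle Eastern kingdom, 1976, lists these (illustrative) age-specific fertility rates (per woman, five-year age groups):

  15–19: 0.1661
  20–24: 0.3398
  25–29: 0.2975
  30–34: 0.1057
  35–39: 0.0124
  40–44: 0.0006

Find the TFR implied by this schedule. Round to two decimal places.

Sum of ASFRs = 0.1661 + 0.3398 + 0.2975 + 0.1057 + 0.0124 + 0.0006 = 0.9221
TFR = 5 × 0.9221 = 4.6105

4.61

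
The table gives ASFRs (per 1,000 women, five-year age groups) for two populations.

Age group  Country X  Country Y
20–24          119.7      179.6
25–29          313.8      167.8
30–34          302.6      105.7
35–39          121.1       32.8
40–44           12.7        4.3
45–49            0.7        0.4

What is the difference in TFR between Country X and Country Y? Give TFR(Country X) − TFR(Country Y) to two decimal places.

1.90

Country X:
  Sum of ASFRs = 119.7 + 313.8 + 302.6 + 121.1 + 12.7 + 0.7 = 870.6
  TFR = 5 × 870.6 / 1000 = 4.353
Country Y:
  Sum of ASFRs = 179.6 + 167.8 + 105.7 + 32.8 + 4.3 + 0.4 = 490.6
  TFR = 5 × 490.6 / 1000 = 2.453
Difference = 4.353 − 2.453 = 1.9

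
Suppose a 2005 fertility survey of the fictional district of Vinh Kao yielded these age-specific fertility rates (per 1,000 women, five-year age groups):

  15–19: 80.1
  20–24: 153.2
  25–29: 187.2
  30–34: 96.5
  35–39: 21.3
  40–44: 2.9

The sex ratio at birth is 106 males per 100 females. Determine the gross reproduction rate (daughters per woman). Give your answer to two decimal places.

1.31

Proportion female at birth = 100 / (100 + 106) = 0.48544.
Sum of ASFRs = 80.1 + 153.2 + 187.2 + 96.5 + 21.3 + 2.9 = 541.2
TFR = 5 × 541.2 / 1000 = 2.706
GRR = 0.48544 × 2.706 = 1.31360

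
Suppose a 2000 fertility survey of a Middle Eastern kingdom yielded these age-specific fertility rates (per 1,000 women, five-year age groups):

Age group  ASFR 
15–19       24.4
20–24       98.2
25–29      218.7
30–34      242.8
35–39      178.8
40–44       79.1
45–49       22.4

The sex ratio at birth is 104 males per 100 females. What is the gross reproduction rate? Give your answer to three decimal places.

Proportion female at birth = 100 / (100 + 104) = 0.49020.
Sum of ASFRs = 24.4 + 98.2 + 218.7 + 242.8 + 178.8 + 79.1 + 22.4 = 864.4
TFR = 5 × 864.4 / 1000 = 4.322
GRR = 0.49020 × 4.322 = 2.11864

2.119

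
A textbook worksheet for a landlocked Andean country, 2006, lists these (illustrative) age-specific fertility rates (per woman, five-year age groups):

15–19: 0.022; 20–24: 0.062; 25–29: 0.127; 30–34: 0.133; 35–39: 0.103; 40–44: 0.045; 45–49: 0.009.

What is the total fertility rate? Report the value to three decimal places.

2.505

Sum of ASFRs = 0.022 + 0.062 + 0.127 + 0.133 + 0.103 + 0.045 + 0.009 = 0.501
TFR = 5 × 0.501 = 2.505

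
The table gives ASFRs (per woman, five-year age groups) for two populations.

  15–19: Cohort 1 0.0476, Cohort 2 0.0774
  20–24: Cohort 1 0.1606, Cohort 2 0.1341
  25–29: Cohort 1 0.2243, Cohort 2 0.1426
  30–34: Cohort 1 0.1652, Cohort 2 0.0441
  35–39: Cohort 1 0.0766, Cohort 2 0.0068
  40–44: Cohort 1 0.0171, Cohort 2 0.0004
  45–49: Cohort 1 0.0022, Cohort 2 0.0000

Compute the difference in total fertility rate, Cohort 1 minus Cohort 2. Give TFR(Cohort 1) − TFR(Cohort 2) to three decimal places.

1.441

Cohort 1:
  Sum of ASFRs = 0.0476 + 0.1606 + 0.2243 + 0.1652 + 0.0766 + 0.0171 + 0.0022 = 0.6936
  TFR = 5 × 0.6936 = 3.468
Cohort 2:
  Sum of ASFRs = 0.0774 + 0.1341 + 0.1426 + 0.0441 + 0.0068 + 0.0004 + 0.0000 = 0.4054
  TFR = 5 × 0.4054 = 2.027
Difference = 3.468 − 2.027 = 1.441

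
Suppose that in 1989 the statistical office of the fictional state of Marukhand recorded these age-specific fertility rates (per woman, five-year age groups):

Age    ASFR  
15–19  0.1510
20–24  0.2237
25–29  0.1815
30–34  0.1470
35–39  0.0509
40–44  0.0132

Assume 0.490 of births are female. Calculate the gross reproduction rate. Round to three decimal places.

1.880

Proportion female at birth = 0.490.
Sum of ASFRs = 0.1510 + 0.2237 + 0.1815 + 0.1470 + 0.0509 + 0.0132 = 0.7673
TFR = 5 × 0.7673 = 3.8365
GRR = 0.490 × 3.8365 = 1.87989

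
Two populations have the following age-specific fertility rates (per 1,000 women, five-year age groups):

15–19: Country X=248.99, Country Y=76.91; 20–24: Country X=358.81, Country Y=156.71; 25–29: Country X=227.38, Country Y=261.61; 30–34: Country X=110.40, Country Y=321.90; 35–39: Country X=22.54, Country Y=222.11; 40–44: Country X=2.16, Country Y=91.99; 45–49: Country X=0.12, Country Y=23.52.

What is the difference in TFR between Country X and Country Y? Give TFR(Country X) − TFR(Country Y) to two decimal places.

-0.92

Country X:
  Sum of ASFRs = 248.99 + 358.81 + 227.38 + 110.40 + 22.54 + 2.16 + 0.12 = 970.40
  TFR = 5 × 970.40 / 1000 = 4.852
Country Y:
  Sum of ASFRs = 76.91 + 156.71 + 261.61 + 321.90 + 222.11 + 91.99 + 23.52 = 1154.75
  TFR = 5 × 1154.75 / 1000 = 5.77375
Difference = 4.852 − 5.77375 = -0.92175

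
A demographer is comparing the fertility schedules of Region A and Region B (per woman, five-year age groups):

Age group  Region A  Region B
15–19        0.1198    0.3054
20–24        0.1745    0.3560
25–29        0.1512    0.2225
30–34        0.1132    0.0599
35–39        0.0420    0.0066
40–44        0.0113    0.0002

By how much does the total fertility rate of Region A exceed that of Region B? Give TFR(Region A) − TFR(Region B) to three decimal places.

-1.693

Region A:
  Sum of ASFRs = 0.1198 + 0.1745 + 0.1512 + 0.1132 + 0.0420 + 0.0113 = 0.6120
  TFR = 5 × 0.6120 = 3.06
Region B:
  Sum of ASFRs = 0.3054 + 0.3560 + 0.2225 + 0.0599 + 0.0066 + 0.0002 = 0.9506
  TFR = 5 × 0.9506 = 4.753
Difference = 3.06 − 4.753 = -1.693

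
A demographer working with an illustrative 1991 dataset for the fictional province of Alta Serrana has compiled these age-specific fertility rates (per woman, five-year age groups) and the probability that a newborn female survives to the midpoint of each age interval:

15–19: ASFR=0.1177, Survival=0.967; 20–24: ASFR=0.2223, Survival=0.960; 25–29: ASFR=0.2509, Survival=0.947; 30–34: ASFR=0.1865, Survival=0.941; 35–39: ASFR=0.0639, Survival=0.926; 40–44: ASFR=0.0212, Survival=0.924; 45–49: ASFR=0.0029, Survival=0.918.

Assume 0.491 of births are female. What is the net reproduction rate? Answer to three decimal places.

2.017

Proportion female at birth = 0.491.
Each age group contributes 5 × ASFR × survival:
  15–19: 5 × 0.1177 × 0.967 = 0.56908
  20–24: 5 × 0.2223 × 0.960 = 1.06704
  25–29: 5 × 0.2509 × 0.947 = 1.18801
  30–34: 5 × 0.1865 × 0.941 = 0.87748
  35–39: 5 × 0.0639 × 0.926 = 0.29586
  40–44: 5 × 0.0212 × 0.924 = 0.09794
  45–49: 5 × 0.0029 × 0.918 = 0.01331
Sum = 4.10872
NRR = 0.491 × 4.10872 = 2.01738
NRR > 1, so each generation more than replaces itself.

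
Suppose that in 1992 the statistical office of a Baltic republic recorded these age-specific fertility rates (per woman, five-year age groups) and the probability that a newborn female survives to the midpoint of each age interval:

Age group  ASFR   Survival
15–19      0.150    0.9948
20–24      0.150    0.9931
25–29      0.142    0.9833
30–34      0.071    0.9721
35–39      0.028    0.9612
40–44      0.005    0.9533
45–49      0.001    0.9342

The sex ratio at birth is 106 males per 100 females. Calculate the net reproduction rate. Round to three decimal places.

Proportion female at birth = 100 / (100 + 106) = 0.48544.
Survival-weighted fertility by age (5·fₓ·Sₓ):
  15–19: 5 × 0.150 × 0.9948 = 0.74610
  20–24: 5 × 0.150 × 0.9931 = 0.74483
  25–29: 5 × 0.142 × 0.9833 = 0.69814
  30–34: 5 × 0.071 × 0.9721 = 0.34510
  35–39: 5 × 0.028 × 0.9612 = 0.13457
  40–44: 5 × 0.005 × 0.9533 = 0.02383
  45–49: 5 × 0.001 × 0.9342 = 0.00467
Sum = 2.69724
NRR = 0.48544 × 2.69724 = 1.30935

1.309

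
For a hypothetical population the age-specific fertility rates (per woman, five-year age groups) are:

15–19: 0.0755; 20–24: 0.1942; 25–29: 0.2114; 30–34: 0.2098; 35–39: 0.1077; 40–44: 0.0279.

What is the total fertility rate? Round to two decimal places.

4.13

Sum of ASFRs = 0.0755 + 0.1942 + 0.2114 + 0.2098 + 0.1077 + 0.0279 = 0.8265
TFR = 5 × 0.8265 = 4.1325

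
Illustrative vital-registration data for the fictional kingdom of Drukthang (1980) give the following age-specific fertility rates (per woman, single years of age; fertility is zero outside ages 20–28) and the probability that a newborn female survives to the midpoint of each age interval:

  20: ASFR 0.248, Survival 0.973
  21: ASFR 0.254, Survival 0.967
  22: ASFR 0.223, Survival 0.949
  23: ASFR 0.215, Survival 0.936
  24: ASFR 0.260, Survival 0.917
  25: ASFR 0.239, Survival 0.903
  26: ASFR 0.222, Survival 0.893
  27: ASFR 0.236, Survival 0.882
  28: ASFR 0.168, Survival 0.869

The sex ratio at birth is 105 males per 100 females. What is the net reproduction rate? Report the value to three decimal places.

0.930

Proportion female at birth = 100 / (100 + 105) = 0.48780.
Survival-weighted fertility by age (1·fₓ·Sₓ):
  20: 1 × 0.248 × 0.973 = 0.24130
  21: 1 × 0.254 × 0.967 = 0.24562
  22: 1 × 0.223 × 0.949 = 0.21163
  23: 1 × 0.215 × 0.936 = 0.20124
  24: 1 × 0.260 × 0.917 = 0.23842
  25: 1 × 0.239 × 0.903 = 0.21582
  26: 1 × 0.222 × 0.893 = 0.19825
  27: 1 × 0.236 × 0.882 = 0.20815
  28: 1 × 0.168 × 0.869 = 0.14599
Sum = 1.90642
NRR = 0.48780 × 1.90642 = 0.92995
NRR < 1, so the cohort does not fully replace itself.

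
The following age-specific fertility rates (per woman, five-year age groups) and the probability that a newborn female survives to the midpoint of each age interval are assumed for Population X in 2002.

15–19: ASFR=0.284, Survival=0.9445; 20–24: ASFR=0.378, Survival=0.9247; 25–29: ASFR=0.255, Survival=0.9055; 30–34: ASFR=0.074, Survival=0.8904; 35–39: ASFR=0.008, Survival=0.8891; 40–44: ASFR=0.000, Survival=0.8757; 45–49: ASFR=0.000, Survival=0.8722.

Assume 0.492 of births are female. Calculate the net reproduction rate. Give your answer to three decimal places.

Proportion female at birth = 0.492.
Survival-weighted fertility by age (5·fₓ·Sₓ):
  15–19: 5 × 0.284 × 0.9445 = 1.34119
  20–24: 5 × 0.378 × 0.9247 = 1.74768
  25–29: 5 × 0.255 × 0.9055 = 1.15451
  30–34: 5 × 0.074 × 0.8904 = 0.32945
  35–39: 5 × 0.008 × 0.8891 = 0.03556
  40–44: 5 × 0.000 × 0.8757 = 0.00000
  45–49: 5 × 0.000 × 0.8722 = 0.00000
Sum = 4.60839
NRR = 0.492 × 4.60839 = 2.26733

2.267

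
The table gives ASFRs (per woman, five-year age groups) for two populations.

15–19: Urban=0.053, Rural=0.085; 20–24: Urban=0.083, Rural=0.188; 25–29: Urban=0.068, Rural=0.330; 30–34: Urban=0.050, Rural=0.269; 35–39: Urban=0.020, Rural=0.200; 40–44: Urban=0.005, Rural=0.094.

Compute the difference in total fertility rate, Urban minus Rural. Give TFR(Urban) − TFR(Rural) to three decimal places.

-4.435

Urban:
  Sum of ASFRs = 0.053 + 0.083 + 0.068 + 0.050 + 0.020 + 0.005 = 0.279
  TFR = 5 × 0.279 = 1.395
Rural:
  Sum of ASFRs = 0.085 + 0.188 + 0.330 + 0.269 + 0.200 + 0.094 = 1.166
  TFR = 5 × 1.166 = 5.83
Difference = 1.395 − 5.83 = -4.435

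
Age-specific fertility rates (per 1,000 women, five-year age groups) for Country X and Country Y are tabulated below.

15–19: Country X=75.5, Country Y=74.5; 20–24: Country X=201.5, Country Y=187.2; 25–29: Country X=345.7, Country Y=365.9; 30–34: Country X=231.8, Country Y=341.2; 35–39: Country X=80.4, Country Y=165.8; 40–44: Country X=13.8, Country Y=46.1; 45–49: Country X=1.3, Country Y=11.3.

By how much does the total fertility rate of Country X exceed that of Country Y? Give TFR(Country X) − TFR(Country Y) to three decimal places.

Country X:
  Sum of ASFRs = 75.5 + 201.5 + 345.7 + 231.8 + 80.4 + 13.8 + 1.3 = 950.0
  TFR = 5 × 950.0 / 1000 = 4.75
Country Y:
  Sum of ASFRs = 74.5 + 187.2 + 365.9 + 341.2 + 165.8 + 46.1 + 11.3 = 1192.0
  TFR = 5 × 1192.0 / 1000 = 5.96
Difference = 4.75 − 5.96 = -1.21

-1.210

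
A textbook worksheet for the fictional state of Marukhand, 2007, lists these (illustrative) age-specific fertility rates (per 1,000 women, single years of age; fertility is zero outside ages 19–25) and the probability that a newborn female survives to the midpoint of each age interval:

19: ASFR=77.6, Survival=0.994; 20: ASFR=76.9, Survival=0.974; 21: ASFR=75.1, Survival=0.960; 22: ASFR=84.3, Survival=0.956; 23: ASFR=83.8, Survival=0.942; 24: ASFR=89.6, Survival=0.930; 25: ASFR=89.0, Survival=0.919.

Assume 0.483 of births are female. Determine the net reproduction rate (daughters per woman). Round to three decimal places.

Proportion female at birth = 0.483.
Survival-weighted fertility by age (1·fₓ·Sₓ):
  19: 1 × 77.6/1000 × 0.994 = 0.07713
  20: 1 × 76.9/1000 × 0.974 = 0.07490
  21: 1 × 75.1/1000 × 0.960 = 0.07210
  22: 1 × 84.3/1000 × 0.956 = 0.08059
  23: 1 × 83.8/1000 × 0.942 = 0.07894
  24: 1 × 89.6/1000 × 0.930 = 0.08333
  25: 1 × 89.0/1000 × 0.919 = 0.08179
Sum = 0.54878
NRR = 0.483 × 0.54878 = 0.26506

0.265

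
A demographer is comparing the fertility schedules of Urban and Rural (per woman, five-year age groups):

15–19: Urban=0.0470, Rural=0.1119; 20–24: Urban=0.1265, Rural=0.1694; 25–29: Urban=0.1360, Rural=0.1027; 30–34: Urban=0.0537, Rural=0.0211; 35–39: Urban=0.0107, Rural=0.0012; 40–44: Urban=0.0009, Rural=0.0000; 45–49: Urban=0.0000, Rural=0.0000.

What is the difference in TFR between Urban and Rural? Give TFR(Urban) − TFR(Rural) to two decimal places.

Urban:
  Sum of ASFRs = 0.0470 + 0.1265 + 0.1360 + 0.0537 + 0.0107 + 0.0009 + 0.0000 = 0.3748
  TFR = 5 × 0.3748 = 1.874
Rural:
  Sum of ASFRs = 0.1119 + 0.1694 + 0.1027 + 0.0211 + 0.0012 + 0.0000 + 0.0000 = 0.4063
  TFR = 5 × 0.4063 = 2.0315
Difference = 1.874 − 2.0315 = -0.1575

-0.16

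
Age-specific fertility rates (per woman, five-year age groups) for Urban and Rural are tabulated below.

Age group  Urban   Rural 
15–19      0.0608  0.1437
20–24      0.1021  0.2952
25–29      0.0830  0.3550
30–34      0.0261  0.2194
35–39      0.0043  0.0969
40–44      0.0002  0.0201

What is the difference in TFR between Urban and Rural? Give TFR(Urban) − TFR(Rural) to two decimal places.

Urban:
  Sum of ASFRs = 0.0608 + 0.1021 + 0.0830 + 0.0261 + 0.0043 + 0.0002 = 0.2765
  TFR = 5 × 0.2765 = 1.3825
Rural:
  Sum of ASFRs = 0.1437 + 0.2952 + 0.3550 + 0.2194 + 0.0969 + 0.0201 = 1.1303
  TFR = 5 × 1.1303 = 5.6515
Difference = 1.3825 − 5.6515 = -4.269

-4.27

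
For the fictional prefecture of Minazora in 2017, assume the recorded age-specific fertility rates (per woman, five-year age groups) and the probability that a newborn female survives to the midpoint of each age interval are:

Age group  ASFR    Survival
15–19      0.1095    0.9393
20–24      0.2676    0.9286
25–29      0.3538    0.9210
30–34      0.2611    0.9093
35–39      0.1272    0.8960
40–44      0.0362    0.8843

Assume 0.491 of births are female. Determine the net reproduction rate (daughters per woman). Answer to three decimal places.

Proportion female at birth = 0.491.
Survival-weighted fertility by age (5·fₓ·Sₓ):
  15–19: 5 × 0.1095 × 0.9393 = 0.51427
  20–24: 5 × 0.2676 × 0.9286 = 1.24247
  25–29: 5 × 0.3538 × 0.9210 = 1.62925
  30–34: 5 × 0.2611 × 0.9093 = 1.18709
  35–39: 5 × 0.1272 × 0.8960 = 0.56986
  40–44: 5 × 0.0362 × 0.8843 = 0.16006
Sum = 5.30300
NRR = 0.491 × 5.30300 = 2.60377

2.604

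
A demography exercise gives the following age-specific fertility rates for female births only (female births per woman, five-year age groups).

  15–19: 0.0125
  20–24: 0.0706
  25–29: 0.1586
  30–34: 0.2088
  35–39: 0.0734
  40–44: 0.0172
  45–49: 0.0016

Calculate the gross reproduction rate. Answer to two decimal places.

Sum of female ASFRs = 0.0125 + 0.0706 + 0.1586 + 0.2088 + 0.0734 + 0.0172 + 0.0016 = 0.5427
GRR = 5 × 0.5427 = 2.7135

2.71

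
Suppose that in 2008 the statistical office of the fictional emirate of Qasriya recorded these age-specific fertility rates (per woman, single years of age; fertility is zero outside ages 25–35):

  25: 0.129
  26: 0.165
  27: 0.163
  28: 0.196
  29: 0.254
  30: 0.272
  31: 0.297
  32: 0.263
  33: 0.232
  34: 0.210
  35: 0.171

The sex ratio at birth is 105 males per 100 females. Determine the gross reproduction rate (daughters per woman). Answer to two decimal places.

1.15

Proportion female at birth = 100 / (100 + 105) = 0.48780.
Sum of ASFRs = 0.129 + 0.165 + 0.163 + 0.196 + 0.254 + 0.272 + 0.297 + 0.263 + 0.232 + 0.210 + 0.171 = 2.352
TFR = 2.352
GRR = 0.48780 × 2.352 = 1.14731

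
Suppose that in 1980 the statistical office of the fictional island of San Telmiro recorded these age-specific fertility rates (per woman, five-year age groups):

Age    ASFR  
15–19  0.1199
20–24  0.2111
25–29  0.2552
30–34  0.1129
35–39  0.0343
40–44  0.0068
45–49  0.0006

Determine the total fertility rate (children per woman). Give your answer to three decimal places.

3.704

Sum of ASFRs = 0.1199 + 0.2111 + 0.2552 + 0.1129 + 0.0343 + 0.0068 + 0.0006 = 0.7408
TFR = 5 × 0.7408 = 3.704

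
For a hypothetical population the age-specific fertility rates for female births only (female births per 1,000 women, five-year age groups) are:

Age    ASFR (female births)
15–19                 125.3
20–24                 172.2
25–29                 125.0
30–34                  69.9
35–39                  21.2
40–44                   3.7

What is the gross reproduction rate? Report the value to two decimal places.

Sum of female ASFRs = 125.3 + 172.2 + 125.0 + 69.9 + 21.2 + 3.7 = 517.3
GRR = 5 × 517.3 / 1000 = 2.5865

2.59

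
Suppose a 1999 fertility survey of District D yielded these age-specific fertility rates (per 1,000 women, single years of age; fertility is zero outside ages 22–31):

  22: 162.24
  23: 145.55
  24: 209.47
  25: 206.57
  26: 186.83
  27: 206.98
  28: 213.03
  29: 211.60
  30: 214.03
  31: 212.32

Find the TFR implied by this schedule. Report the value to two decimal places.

1.97

Sum of ASFRs = 162.24 + 145.55 + 209.47 + 206.57 + 186.83 + 206.98 + 213.03 + 211.60 + 214.03 + 212.32 = 1968.62
TFR = 1968.62 / 1000 = 1.96862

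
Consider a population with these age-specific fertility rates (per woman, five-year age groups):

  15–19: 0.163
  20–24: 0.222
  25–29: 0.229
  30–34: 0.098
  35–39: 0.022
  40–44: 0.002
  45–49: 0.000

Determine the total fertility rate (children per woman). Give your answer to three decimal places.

3.680

Sum of ASFRs = 0.163 + 0.222 + 0.229 + 0.098 + 0.022 + 0.002 + 0.000 = 0.736
TFR = 5 × 0.736 = 3.68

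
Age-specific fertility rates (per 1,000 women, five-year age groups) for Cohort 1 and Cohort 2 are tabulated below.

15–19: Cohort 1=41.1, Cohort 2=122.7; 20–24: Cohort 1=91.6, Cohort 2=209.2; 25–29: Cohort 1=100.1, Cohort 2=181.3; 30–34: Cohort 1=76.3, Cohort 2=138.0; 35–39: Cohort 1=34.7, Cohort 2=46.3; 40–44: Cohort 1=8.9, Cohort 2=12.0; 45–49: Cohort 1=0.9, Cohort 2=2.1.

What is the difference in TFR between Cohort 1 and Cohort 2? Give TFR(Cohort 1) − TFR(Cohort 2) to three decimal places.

-1.790

Cohort 1:
  Sum of ASFRs = 41.1 + 91.6 + 100.1 + 76.3 + 34.7 + 8.9 + 0.9 = 353.6
  TFR = 5 × 353.6 / 1000 = 1.768
Cohort 2:
  Sum of ASFRs = 122.7 + 209.2 + 181.3 + 138.0 + 46.3 + 12.0 + 2.1 = 711.6
  TFR = 5 × 711.6 / 1000 = 3.558
Difference = 1.768 − 3.558 = -1.79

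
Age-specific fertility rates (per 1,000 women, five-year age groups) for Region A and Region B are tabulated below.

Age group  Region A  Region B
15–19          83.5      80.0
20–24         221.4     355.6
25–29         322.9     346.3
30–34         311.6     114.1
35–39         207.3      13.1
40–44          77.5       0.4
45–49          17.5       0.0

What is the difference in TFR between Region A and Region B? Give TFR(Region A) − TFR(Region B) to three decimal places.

1.661

Region A:
  Sum of ASFRs = 83.5 + 221.4 + 322.9 + 311.6 + 207.3 + 77.5 + 17.5 = 1241.7
  TFR = 5 × 1241.7 / 1000 = 6.2085
Region B:
  Sum of ASFRs = 80.0 + 355.6 + 346.3 + 114.1 + 13.1 + 0.4 + 0.0 = 909.5
  TFR = 5 × 909.5 / 1000 = 4.5475
Difference = 6.2085 − 4.5475 = 1.661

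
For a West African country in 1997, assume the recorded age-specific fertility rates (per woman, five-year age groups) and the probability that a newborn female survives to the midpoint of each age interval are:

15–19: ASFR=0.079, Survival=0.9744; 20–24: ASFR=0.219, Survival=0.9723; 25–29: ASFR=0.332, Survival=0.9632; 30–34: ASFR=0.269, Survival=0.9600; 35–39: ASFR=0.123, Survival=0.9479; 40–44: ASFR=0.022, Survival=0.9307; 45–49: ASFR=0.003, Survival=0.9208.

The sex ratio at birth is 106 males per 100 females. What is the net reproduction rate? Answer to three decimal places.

Proportion female at birth = 100 / (100 + 106) = 0.48544.
Per-age-group product (5 × ASFR × survival probability):
  15–19: 5 × 0.079 × 0.9744 = 0.38489
  20–24: 5 × 0.219 × 0.9723 = 1.06467
  25–29: 5 × 0.332 × 0.9632 = 1.59891
  30–34: 5 × 0.269 × 0.9600 = 1.29120
  35–39: 5 × 0.123 × 0.9479 = 0.58296
  40–44: 5 × 0.022 × 0.9307 = 0.10238
  45–49: 5 × 0.003 × 0.9208 = 0.01381
Sum = 5.03882
NRR = 0.48544 × 5.03882 = 2.44604
With NRR above 1 the population is above replacement fertility.

2.446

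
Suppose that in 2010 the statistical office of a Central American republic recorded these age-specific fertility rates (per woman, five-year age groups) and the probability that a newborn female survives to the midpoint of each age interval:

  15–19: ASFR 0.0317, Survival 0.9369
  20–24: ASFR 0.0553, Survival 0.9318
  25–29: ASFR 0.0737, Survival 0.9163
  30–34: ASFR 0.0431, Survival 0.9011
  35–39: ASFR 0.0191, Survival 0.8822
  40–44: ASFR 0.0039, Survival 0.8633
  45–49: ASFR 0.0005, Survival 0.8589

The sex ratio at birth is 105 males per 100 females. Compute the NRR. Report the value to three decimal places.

Proportion female at birth = 100 / (100 + 105) = 0.48780.
Survival-weighted fertility by age (5·fₓ·Sₓ):
  15–19: 5 × 0.0317 × 0.9369 = 0.14850
  20–24: 5 × 0.0553 × 0.9318 = 0.25764
  25–29: 5 × 0.0737 × 0.9163 = 0.33766
  30–34: 5 × 0.0431 × 0.9011 = 0.19419
  35–39: 5 × 0.0191 × 0.8822 = 0.08425
  40–44: 5 × 0.0039 × 0.8633 = 0.01683
  45–49: 5 × 0.0005 × 0.8589 = 0.00215
Sum = 1.04122
NRR = 0.48780 × 1.04122 = 0.50791
An NRR under 1 implies long-run decline under these rates.

0.508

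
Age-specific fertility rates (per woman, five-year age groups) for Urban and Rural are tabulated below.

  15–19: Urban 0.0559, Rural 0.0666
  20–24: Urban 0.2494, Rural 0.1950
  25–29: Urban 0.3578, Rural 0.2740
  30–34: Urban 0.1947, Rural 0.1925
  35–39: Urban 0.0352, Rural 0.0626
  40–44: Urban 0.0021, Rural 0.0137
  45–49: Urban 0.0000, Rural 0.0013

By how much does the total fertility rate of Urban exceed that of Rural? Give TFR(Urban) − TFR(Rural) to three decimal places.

Urban:
  Sum of ASFRs = 0.0559 + 0.2494 + 0.3578 + 0.1947 + 0.0352 + 0.0021 + 0.0000 = 0.8951
  TFR = 5 × 0.8951 = 4.4755
Rural:
  Sum of ASFRs = 0.0666 + 0.1950 + 0.2740 + 0.1925 + 0.0626 + 0.0137 + 0.0013 = 0.8057
  TFR = 5 × 0.8057 = 4.0285
Difference = 4.4755 − 4.0285 = 0.447

0.447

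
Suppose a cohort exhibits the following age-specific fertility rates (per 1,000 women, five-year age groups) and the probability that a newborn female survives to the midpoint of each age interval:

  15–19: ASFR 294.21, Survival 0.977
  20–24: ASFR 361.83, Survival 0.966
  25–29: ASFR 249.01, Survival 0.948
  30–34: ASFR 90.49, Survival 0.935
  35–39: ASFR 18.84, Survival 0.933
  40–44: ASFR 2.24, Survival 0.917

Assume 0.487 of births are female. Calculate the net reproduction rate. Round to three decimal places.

Proportion female at birth = 0.487.
Survival-weighted fertility by age (5·fₓ·Sₓ):
  15–19: 5 × 294.21/1000 × 0.977 = 1.43722
  20–24: 5 × 361.83/1000 × 0.966 = 1.74764
  25–29: 5 × 249.01/1000 × 0.948 = 1.18031
  30–34: 5 × 90.49/1000 × 0.935 = 0.42304
  35–39: 5 × 18.84/1000 × 0.933 = 0.08789
  40–44: 5 × 2.24/1000 × 0.917 = 0.01027
Sum = 4.88637
NRR = 0.487 × 4.88637 = 2.37966

2.380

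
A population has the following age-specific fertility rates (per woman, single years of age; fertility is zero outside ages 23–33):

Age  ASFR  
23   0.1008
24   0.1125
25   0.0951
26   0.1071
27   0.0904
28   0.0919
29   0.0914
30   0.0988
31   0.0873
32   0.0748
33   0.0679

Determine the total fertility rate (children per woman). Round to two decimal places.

1.02

Sum of ASFRs = 0.1008 + 0.1125 + 0.0951 + 0.1071 + 0.0904 + 0.0919 + 0.0914 + 0.0988 + 0.0873 + 0.0748 + 0.0679 = 1.0180
TFR = 1.018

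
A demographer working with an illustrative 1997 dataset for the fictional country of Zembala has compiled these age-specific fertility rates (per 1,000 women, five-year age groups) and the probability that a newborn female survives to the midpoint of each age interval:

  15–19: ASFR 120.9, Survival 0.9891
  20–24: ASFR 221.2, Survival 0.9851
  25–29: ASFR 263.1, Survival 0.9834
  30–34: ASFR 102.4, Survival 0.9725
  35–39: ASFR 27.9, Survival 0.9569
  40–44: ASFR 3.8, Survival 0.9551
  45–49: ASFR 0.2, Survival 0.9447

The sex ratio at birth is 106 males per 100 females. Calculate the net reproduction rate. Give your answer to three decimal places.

1.763

Proportion female at birth = 100 / (100 + 106) = 0.48544.
Per-age-group product (5 × ASFR × survival probability):
  15–19: 5 × 120.9/1000 × 0.9891 = 0.59791
  20–24: 5 × 221.2/1000 × 0.9851 = 1.08952
  25–29: 5 × 263.1/1000 × 0.9834 = 1.29366
  30–34: 5 × 102.4/1000 × 0.9725 = 0.49792
  35–39: 5 × 27.9/1000 × 0.9569 = 0.13349
  40–44: 5 × 3.8/1000 × 0.9551 = 0.01815
  45–49: 5 × 0.2/1000 × 0.9447 = 0.00094
Sum = 3.63159
NRR = 0.48544 × 3.63159 = 1.76292
NRR > 1, so each generation more than replaces itself.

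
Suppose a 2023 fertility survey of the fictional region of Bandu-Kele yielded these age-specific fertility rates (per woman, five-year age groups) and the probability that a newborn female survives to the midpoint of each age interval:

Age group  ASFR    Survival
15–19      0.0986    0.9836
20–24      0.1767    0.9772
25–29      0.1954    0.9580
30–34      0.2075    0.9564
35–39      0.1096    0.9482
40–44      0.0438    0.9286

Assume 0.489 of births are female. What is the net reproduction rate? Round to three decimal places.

Proportion female at birth = 0.489.
Per-age-group product (5 × ASFR × survival probability):
  15–19: 5 × 0.0986 × 0.9836 = 0.48491
  20–24: 5 × 0.1767 × 0.9772 = 0.86336
  25–29: 5 × 0.1954 × 0.9580 = 0.93597
  30–34: 5 × 0.2075 × 0.9564 = 0.99227
  35–39: 5 × 0.1096 × 0.9482 = 0.51961
  40–44: 5 × 0.0438 × 0.9286 = 0.20336
Sum = 3.99948
NRR = 0.489 × 3.99948 = 1.95575

1.956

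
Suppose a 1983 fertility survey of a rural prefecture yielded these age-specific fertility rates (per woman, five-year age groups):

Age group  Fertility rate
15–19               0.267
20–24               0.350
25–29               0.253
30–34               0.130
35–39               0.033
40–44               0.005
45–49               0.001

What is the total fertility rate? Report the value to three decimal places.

Sum of ASFRs = 0.267 + 0.350 + 0.253 + 0.130 + 0.033 + 0.005 + 0.001 = 1.039
TFR = 5 × 1.039 = 5.195

5.195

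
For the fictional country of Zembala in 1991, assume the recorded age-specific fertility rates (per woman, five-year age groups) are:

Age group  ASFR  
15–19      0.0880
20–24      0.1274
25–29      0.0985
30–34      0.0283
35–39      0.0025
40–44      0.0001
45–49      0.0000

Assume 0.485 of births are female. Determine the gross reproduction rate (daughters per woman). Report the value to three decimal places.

Proportion female at birth = 0.485.
Sum of ASFRs = 0.0880 + 0.1274 + 0.0985 + 0.0283 + 0.0025 + 0.0001 + 0.0000 = 0.3448
TFR = 5 × 0.3448 = 1.724
GRR = 0.485 × 1.724 = 0.83614

0.836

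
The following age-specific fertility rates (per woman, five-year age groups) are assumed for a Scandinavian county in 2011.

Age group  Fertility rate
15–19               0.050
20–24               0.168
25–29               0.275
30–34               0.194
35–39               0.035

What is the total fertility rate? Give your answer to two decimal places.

Sum of ASFRs = 0.050 + 0.168 + 0.275 + 0.194 + 0.035 = 0.722
TFR = 5 × 0.722 = 3.61

3.61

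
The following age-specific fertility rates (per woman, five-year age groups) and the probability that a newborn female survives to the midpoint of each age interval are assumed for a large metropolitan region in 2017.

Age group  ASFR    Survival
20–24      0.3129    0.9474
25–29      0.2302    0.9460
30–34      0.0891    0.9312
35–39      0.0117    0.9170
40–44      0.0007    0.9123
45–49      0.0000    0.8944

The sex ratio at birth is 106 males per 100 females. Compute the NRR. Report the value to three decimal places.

1.477

Proportion female at birth = 100 / (100 + 106) = 0.48544.
Per-age-group product (5 × ASFR × survival probability):
  20–24: 5 × 0.3129 × 0.9474 = 1.48221
  25–29: 5 × 0.2302 × 0.9460 = 1.08885
  30–34: 5 × 0.0891 × 0.9312 = 0.41485
  35–39: 5 × 0.0117 × 0.9170 = 0.05364
  40–44: 5 × 0.0007 × 0.9123 = 0.00319
  45–49: 5 × 0.0000 × 0.8944 = 0.00000
Sum = 3.04274
NRR = 0.48544 × 3.04274 = 1.47707
With NRR above 1 the population is above replacement fertility.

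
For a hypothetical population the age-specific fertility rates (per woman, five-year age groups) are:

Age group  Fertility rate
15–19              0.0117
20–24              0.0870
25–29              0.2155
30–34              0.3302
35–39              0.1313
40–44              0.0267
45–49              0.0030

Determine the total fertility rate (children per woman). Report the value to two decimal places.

4.03

Sum of ASFRs = 0.0117 + 0.0870 + 0.2155 + 0.3302 + 0.1313 + 0.0267 + 0.0030 = 0.8054
TFR = 5 × 0.8054 = 4.027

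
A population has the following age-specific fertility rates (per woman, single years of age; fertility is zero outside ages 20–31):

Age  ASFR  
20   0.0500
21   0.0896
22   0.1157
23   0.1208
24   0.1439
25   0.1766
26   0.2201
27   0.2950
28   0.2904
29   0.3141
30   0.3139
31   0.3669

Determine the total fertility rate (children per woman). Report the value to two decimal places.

2.50

Sum of ASFRs = 0.0500 + 0.0896 + 0.1157 + 0.1208 + 0.1439 + 0.1766 + 0.2201 + 0.2950 + 0.2904 + 0.3141 + 0.3139 + 0.3669 = 2.4970
TFR = 2.497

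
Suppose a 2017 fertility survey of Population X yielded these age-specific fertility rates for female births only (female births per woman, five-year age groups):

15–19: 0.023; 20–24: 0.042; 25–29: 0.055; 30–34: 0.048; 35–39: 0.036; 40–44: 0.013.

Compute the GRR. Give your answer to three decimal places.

1.085

Sum of female ASFRs = 0.023 + 0.042 + 0.055 + 0.048 + 0.036 + 0.013 = 0.217
GRR = 5 × 0.217 = 1.085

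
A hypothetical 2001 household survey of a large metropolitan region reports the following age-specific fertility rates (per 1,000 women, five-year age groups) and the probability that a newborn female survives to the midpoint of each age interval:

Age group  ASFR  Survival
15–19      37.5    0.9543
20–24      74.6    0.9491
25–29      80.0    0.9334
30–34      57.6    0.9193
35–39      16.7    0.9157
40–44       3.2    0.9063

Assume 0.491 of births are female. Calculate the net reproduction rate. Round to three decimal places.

0.620

Proportion female at birth = 0.491.
Each age group contributes 5 × ASFR × survival:
  15–19: 5 × 37.5/1000 × 0.9543 = 0.17893
  20–24: 5 × 74.6/1000 × 0.9491 = 0.35401
  25–29: 5 × 80.0/1000 × 0.9334 = 0.37336
  30–34: 5 × 57.6/1000 × 0.9193 = 0.26476
  35–39: 5 × 16.7/1000 × 0.9157 = 0.07646
  40–44: 5 × 3.2/1000 × 0.9063 = 0.01450
Sum = 1.26202
NRR = 0.491 × 1.26202 = 0.61965
NRR < 1, so the cohort does not fully replace itself.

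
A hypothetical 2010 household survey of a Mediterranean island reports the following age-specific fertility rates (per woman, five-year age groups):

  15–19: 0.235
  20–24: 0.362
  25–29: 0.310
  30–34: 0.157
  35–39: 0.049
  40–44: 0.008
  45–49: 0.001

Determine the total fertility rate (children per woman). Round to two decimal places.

Sum of ASFRs = 0.235 + 0.362 + 0.310 + 0.157 + 0.049 + 0.008 + 0.001 = 1.122
TFR = 5 × 1.122 = 5.61

5.61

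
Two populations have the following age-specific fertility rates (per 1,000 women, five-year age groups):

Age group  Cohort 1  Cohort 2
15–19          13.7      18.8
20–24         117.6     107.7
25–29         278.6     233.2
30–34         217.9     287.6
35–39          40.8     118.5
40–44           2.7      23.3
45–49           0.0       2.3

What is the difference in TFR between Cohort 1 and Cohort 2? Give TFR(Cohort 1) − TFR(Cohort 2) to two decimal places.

Cohort 1:
  Sum of ASFRs = 13.7 + 117.6 + 278.6 + 217.9 + 40.8 + 2.7 + 0.0 = 671.3
  TFR = 5 × 671.3 / 1000 = 3.3565
Cohort 2:
  Sum of ASFRs = 18.8 + 107.7 + 233.2 + 287.6 + 118.5 + 23.3 + 2.3 = 791.4
  TFR = 5 × 791.4 / 1000 = 3.957
Difference = 3.3565 − 3.957 = -0.6005

-0.60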